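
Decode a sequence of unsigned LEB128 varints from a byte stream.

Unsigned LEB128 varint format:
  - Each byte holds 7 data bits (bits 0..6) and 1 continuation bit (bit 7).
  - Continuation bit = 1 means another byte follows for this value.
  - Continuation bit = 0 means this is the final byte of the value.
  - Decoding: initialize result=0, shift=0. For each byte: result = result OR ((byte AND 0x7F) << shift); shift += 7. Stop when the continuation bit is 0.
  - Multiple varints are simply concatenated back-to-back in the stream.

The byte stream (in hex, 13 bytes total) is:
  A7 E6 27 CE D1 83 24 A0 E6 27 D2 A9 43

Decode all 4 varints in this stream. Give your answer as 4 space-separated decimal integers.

  byte[0]=0xA7 cont=1 payload=0x27=39: acc |= 39<<0 -> acc=39 shift=7
  byte[1]=0xE6 cont=1 payload=0x66=102: acc |= 102<<7 -> acc=13095 shift=14
  byte[2]=0x27 cont=0 payload=0x27=39: acc |= 39<<14 -> acc=652071 shift=21 [end]
Varint 1: bytes[0:3] = A7 E6 27 -> value 652071 (3 byte(s))
  byte[3]=0xCE cont=1 payload=0x4E=78: acc |= 78<<0 -> acc=78 shift=7
  byte[4]=0xD1 cont=1 payload=0x51=81: acc |= 81<<7 -> acc=10446 shift=14
  byte[5]=0x83 cont=1 payload=0x03=3: acc |= 3<<14 -> acc=59598 shift=21
  byte[6]=0x24 cont=0 payload=0x24=36: acc |= 36<<21 -> acc=75557070 shift=28 [end]
Varint 2: bytes[3:7] = CE D1 83 24 -> value 75557070 (4 byte(s))
  byte[7]=0xA0 cont=1 payload=0x20=32: acc |= 32<<0 -> acc=32 shift=7
  byte[8]=0xE6 cont=1 payload=0x66=102: acc |= 102<<7 -> acc=13088 shift=14
  byte[9]=0x27 cont=0 payload=0x27=39: acc |= 39<<14 -> acc=652064 shift=21 [end]
Varint 3: bytes[7:10] = A0 E6 27 -> value 652064 (3 byte(s))
  byte[10]=0xD2 cont=1 payload=0x52=82: acc |= 82<<0 -> acc=82 shift=7
  byte[11]=0xA9 cont=1 payload=0x29=41: acc |= 41<<7 -> acc=5330 shift=14
  byte[12]=0x43 cont=0 payload=0x43=67: acc |= 67<<14 -> acc=1103058 shift=21 [end]
Varint 4: bytes[10:13] = D2 A9 43 -> value 1103058 (3 byte(s))

Answer: 652071 75557070 652064 1103058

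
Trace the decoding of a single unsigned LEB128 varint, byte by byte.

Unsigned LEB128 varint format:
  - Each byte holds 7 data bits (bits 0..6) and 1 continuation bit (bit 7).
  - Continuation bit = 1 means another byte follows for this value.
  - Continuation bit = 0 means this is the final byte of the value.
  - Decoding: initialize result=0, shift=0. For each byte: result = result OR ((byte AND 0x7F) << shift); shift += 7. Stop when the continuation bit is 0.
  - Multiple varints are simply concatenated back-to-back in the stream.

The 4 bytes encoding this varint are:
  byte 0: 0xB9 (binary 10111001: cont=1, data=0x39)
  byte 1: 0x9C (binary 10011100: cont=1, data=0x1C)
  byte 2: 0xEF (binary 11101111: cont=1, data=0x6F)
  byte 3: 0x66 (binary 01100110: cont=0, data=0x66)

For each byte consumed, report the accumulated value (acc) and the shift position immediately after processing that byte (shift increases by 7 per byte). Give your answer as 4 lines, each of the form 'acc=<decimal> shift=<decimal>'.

Answer: acc=57 shift=7
acc=3641 shift=14
acc=1822265 shift=21
acc=215731769 shift=28

Derivation:
byte 0=0xB9: payload=0x39=57, contrib = 57<<0 = 57; acc -> 57, shift -> 7
byte 1=0x9C: payload=0x1C=28, contrib = 28<<7 = 3584; acc -> 3641, shift -> 14
byte 2=0xEF: payload=0x6F=111, contrib = 111<<14 = 1818624; acc -> 1822265, shift -> 21
byte 3=0x66: payload=0x66=102, contrib = 102<<21 = 213909504; acc -> 215731769, shift -> 28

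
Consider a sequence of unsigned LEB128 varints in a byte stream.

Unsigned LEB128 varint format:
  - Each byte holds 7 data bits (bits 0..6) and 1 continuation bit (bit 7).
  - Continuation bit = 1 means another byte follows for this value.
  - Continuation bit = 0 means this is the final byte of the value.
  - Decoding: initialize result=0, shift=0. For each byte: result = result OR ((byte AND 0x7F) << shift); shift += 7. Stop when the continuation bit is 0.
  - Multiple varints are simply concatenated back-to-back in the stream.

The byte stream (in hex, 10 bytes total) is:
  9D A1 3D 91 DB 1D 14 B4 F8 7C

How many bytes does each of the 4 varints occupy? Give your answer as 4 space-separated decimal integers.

Answer: 3 3 1 3

Derivation:
  byte[0]=0x9D cont=1 payload=0x1D=29: acc |= 29<<0 -> acc=29 shift=7
  byte[1]=0xA1 cont=1 payload=0x21=33: acc |= 33<<7 -> acc=4253 shift=14
  byte[2]=0x3D cont=0 payload=0x3D=61: acc |= 61<<14 -> acc=1003677 shift=21 [end]
Varint 1: bytes[0:3] = 9D A1 3D -> value 1003677 (3 byte(s))
  byte[3]=0x91 cont=1 payload=0x11=17: acc |= 17<<0 -> acc=17 shift=7
  byte[4]=0xDB cont=1 payload=0x5B=91: acc |= 91<<7 -> acc=11665 shift=14
  byte[5]=0x1D cont=0 payload=0x1D=29: acc |= 29<<14 -> acc=486801 shift=21 [end]
Varint 2: bytes[3:6] = 91 DB 1D -> value 486801 (3 byte(s))
  byte[6]=0x14 cont=0 payload=0x14=20: acc |= 20<<0 -> acc=20 shift=7 [end]
Varint 3: bytes[6:7] = 14 -> value 20 (1 byte(s))
  byte[7]=0xB4 cont=1 payload=0x34=52: acc |= 52<<0 -> acc=52 shift=7
  byte[8]=0xF8 cont=1 payload=0x78=120: acc |= 120<<7 -> acc=15412 shift=14
  byte[9]=0x7C cont=0 payload=0x7C=124: acc |= 124<<14 -> acc=2047028 shift=21 [end]
Varint 4: bytes[7:10] = B4 F8 7C -> value 2047028 (3 byte(s))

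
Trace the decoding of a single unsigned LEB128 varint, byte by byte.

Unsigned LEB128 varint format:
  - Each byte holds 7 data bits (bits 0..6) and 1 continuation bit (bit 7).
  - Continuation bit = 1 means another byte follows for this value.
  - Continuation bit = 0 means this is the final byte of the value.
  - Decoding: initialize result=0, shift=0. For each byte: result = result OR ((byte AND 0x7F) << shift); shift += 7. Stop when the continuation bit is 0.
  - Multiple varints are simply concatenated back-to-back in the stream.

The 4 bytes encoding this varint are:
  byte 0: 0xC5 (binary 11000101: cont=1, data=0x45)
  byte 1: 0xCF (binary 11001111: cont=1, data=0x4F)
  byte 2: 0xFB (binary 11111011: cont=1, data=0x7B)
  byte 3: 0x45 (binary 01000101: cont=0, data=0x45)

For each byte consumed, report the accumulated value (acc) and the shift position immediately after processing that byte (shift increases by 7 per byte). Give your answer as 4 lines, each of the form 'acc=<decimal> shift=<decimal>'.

Answer: acc=69 shift=7
acc=10181 shift=14
acc=2025413 shift=21
acc=146728901 shift=28

Derivation:
byte 0=0xC5: payload=0x45=69, contrib = 69<<0 = 69; acc -> 69, shift -> 7
byte 1=0xCF: payload=0x4F=79, contrib = 79<<7 = 10112; acc -> 10181, shift -> 14
byte 2=0xFB: payload=0x7B=123, contrib = 123<<14 = 2015232; acc -> 2025413, shift -> 21
byte 3=0x45: payload=0x45=69, contrib = 69<<21 = 144703488; acc -> 146728901, shift -> 28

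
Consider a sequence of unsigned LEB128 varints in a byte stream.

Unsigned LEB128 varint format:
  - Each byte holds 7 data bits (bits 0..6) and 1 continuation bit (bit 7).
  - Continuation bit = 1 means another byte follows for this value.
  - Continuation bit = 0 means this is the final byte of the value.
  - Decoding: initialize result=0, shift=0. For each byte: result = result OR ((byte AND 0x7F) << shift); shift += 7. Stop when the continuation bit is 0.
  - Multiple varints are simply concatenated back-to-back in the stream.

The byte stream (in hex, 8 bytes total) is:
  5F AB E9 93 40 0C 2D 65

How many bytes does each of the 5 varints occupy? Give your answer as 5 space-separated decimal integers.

Answer: 1 4 1 1 1

Derivation:
  byte[0]=0x5F cont=0 payload=0x5F=95: acc |= 95<<0 -> acc=95 shift=7 [end]
Varint 1: bytes[0:1] = 5F -> value 95 (1 byte(s))
  byte[1]=0xAB cont=1 payload=0x2B=43: acc |= 43<<0 -> acc=43 shift=7
  byte[2]=0xE9 cont=1 payload=0x69=105: acc |= 105<<7 -> acc=13483 shift=14
  byte[3]=0x93 cont=1 payload=0x13=19: acc |= 19<<14 -> acc=324779 shift=21
  byte[4]=0x40 cont=0 payload=0x40=64: acc |= 64<<21 -> acc=134542507 shift=28 [end]
Varint 2: bytes[1:5] = AB E9 93 40 -> value 134542507 (4 byte(s))
  byte[5]=0x0C cont=0 payload=0x0C=12: acc |= 12<<0 -> acc=12 shift=7 [end]
Varint 3: bytes[5:6] = 0C -> value 12 (1 byte(s))
  byte[6]=0x2D cont=0 payload=0x2D=45: acc |= 45<<0 -> acc=45 shift=7 [end]
Varint 4: bytes[6:7] = 2D -> value 45 (1 byte(s))
  byte[7]=0x65 cont=0 payload=0x65=101: acc |= 101<<0 -> acc=101 shift=7 [end]
Varint 5: bytes[7:8] = 65 -> value 101 (1 byte(s))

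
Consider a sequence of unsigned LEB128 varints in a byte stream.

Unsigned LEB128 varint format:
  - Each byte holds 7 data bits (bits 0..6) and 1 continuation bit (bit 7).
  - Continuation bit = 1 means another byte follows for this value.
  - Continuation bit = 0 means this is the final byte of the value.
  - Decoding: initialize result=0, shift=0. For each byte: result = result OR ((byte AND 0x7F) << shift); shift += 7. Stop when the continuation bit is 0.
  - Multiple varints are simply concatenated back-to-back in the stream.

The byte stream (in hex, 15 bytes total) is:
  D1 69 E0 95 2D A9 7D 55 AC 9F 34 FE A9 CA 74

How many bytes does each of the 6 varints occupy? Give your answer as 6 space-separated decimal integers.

Answer: 2 3 2 1 3 4

Derivation:
  byte[0]=0xD1 cont=1 payload=0x51=81: acc |= 81<<0 -> acc=81 shift=7
  byte[1]=0x69 cont=0 payload=0x69=105: acc |= 105<<7 -> acc=13521 shift=14 [end]
Varint 1: bytes[0:2] = D1 69 -> value 13521 (2 byte(s))
  byte[2]=0xE0 cont=1 payload=0x60=96: acc |= 96<<0 -> acc=96 shift=7
  byte[3]=0x95 cont=1 payload=0x15=21: acc |= 21<<7 -> acc=2784 shift=14
  byte[4]=0x2D cont=0 payload=0x2D=45: acc |= 45<<14 -> acc=740064 shift=21 [end]
Varint 2: bytes[2:5] = E0 95 2D -> value 740064 (3 byte(s))
  byte[5]=0xA9 cont=1 payload=0x29=41: acc |= 41<<0 -> acc=41 shift=7
  byte[6]=0x7D cont=0 payload=0x7D=125: acc |= 125<<7 -> acc=16041 shift=14 [end]
Varint 3: bytes[5:7] = A9 7D -> value 16041 (2 byte(s))
  byte[7]=0x55 cont=0 payload=0x55=85: acc |= 85<<0 -> acc=85 shift=7 [end]
Varint 4: bytes[7:8] = 55 -> value 85 (1 byte(s))
  byte[8]=0xAC cont=1 payload=0x2C=44: acc |= 44<<0 -> acc=44 shift=7
  byte[9]=0x9F cont=1 payload=0x1F=31: acc |= 31<<7 -> acc=4012 shift=14
  byte[10]=0x34 cont=0 payload=0x34=52: acc |= 52<<14 -> acc=855980 shift=21 [end]
Varint 5: bytes[8:11] = AC 9F 34 -> value 855980 (3 byte(s))
  byte[11]=0xFE cont=1 payload=0x7E=126: acc |= 126<<0 -> acc=126 shift=7
  byte[12]=0xA9 cont=1 payload=0x29=41: acc |= 41<<7 -> acc=5374 shift=14
  byte[13]=0xCA cont=1 payload=0x4A=74: acc |= 74<<14 -> acc=1217790 shift=21
  byte[14]=0x74 cont=0 payload=0x74=116: acc |= 116<<21 -> acc=244487422 shift=28 [end]
Varint 6: bytes[11:15] = FE A9 CA 74 -> value 244487422 (4 byte(s))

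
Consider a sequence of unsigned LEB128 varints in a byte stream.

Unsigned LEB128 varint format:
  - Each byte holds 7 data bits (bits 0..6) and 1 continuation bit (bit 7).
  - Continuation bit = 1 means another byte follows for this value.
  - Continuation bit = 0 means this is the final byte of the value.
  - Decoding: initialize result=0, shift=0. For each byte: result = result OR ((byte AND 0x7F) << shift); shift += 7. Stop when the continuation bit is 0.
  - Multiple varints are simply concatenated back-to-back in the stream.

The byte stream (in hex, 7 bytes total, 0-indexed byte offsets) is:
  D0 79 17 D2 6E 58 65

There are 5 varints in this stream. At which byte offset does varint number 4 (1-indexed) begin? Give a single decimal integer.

  byte[0]=0xD0 cont=1 payload=0x50=80: acc |= 80<<0 -> acc=80 shift=7
  byte[1]=0x79 cont=0 payload=0x79=121: acc |= 121<<7 -> acc=15568 shift=14 [end]
Varint 1: bytes[0:2] = D0 79 -> value 15568 (2 byte(s))
  byte[2]=0x17 cont=0 payload=0x17=23: acc |= 23<<0 -> acc=23 shift=7 [end]
Varint 2: bytes[2:3] = 17 -> value 23 (1 byte(s))
  byte[3]=0xD2 cont=1 payload=0x52=82: acc |= 82<<0 -> acc=82 shift=7
  byte[4]=0x6E cont=0 payload=0x6E=110: acc |= 110<<7 -> acc=14162 shift=14 [end]
Varint 3: bytes[3:5] = D2 6E -> value 14162 (2 byte(s))
  byte[5]=0x58 cont=0 payload=0x58=88: acc |= 88<<0 -> acc=88 shift=7 [end]
Varint 4: bytes[5:6] = 58 -> value 88 (1 byte(s))
  byte[6]=0x65 cont=0 payload=0x65=101: acc |= 101<<0 -> acc=101 shift=7 [end]
Varint 5: bytes[6:7] = 65 -> value 101 (1 byte(s))

Answer: 5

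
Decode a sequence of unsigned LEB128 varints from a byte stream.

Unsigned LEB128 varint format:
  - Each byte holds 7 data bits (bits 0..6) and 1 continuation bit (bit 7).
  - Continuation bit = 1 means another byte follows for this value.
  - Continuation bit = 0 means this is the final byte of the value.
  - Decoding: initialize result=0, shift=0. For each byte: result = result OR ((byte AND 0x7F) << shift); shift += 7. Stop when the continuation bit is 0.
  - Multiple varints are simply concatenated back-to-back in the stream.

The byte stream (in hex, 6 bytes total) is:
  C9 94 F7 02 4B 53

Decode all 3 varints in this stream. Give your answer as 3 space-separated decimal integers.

Answer: 6146633 75 83

Derivation:
  byte[0]=0xC9 cont=1 payload=0x49=73: acc |= 73<<0 -> acc=73 shift=7
  byte[1]=0x94 cont=1 payload=0x14=20: acc |= 20<<7 -> acc=2633 shift=14
  byte[2]=0xF7 cont=1 payload=0x77=119: acc |= 119<<14 -> acc=1952329 shift=21
  byte[3]=0x02 cont=0 payload=0x02=2: acc |= 2<<21 -> acc=6146633 shift=28 [end]
Varint 1: bytes[0:4] = C9 94 F7 02 -> value 6146633 (4 byte(s))
  byte[4]=0x4B cont=0 payload=0x4B=75: acc |= 75<<0 -> acc=75 shift=7 [end]
Varint 2: bytes[4:5] = 4B -> value 75 (1 byte(s))
  byte[5]=0x53 cont=0 payload=0x53=83: acc |= 83<<0 -> acc=83 shift=7 [end]
Varint 3: bytes[5:6] = 53 -> value 83 (1 byte(s))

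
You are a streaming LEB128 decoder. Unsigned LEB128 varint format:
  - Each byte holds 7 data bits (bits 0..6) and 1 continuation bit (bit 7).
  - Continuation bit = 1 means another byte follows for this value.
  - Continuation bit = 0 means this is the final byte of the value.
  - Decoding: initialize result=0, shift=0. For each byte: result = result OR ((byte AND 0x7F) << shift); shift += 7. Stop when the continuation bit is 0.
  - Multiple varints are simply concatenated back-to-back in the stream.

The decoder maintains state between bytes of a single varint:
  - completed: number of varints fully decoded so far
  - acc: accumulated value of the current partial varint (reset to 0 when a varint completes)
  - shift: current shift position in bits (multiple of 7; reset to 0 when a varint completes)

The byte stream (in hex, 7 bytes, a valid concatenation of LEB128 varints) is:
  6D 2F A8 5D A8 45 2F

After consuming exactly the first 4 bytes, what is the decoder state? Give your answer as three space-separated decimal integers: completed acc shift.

byte[0]=0x6D cont=0 payload=0x6D: varint #1 complete (value=109); reset -> completed=1 acc=0 shift=0
byte[1]=0x2F cont=0 payload=0x2F: varint #2 complete (value=47); reset -> completed=2 acc=0 shift=0
byte[2]=0xA8 cont=1 payload=0x28: acc |= 40<<0 -> completed=2 acc=40 shift=7
byte[3]=0x5D cont=0 payload=0x5D: varint #3 complete (value=11944); reset -> completed=3 acc=0 shift=0

Answer: 3 0 0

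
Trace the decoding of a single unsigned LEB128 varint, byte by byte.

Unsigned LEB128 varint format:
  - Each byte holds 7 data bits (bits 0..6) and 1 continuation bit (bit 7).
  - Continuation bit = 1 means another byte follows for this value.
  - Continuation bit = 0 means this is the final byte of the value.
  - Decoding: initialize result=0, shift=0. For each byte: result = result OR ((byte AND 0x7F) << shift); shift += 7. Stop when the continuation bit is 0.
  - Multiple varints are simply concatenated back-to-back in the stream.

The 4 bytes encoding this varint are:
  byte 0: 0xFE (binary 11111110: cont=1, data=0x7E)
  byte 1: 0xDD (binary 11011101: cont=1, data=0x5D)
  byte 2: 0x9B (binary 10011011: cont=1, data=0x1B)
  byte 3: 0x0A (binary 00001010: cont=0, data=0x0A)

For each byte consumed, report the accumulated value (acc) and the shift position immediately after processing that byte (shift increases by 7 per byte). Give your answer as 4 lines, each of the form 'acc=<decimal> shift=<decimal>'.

byte 0=0xFE: payload=0x7E=126, contrib = 126<<0 = 126; acc -> 126, shift -> 7
byte 1=0xDD: payload=0x5D=93, contrib = 93<<7 = 11904; acc -> 12030, shift -> 14
byte 2=0x9B: payload=0x1B=27, contrib = 27<<14 = 442368; acc -> 454398, shift -> 21
byte 3=0x0A: payload=0x0A=10, contrib = 10<<21 = 20971520; acc -> 21425918, shift -> 28

Answer: acc=126 shift=7
acc=12030 shift=14
acc=454398 shift=21
acc=21425918 shift=28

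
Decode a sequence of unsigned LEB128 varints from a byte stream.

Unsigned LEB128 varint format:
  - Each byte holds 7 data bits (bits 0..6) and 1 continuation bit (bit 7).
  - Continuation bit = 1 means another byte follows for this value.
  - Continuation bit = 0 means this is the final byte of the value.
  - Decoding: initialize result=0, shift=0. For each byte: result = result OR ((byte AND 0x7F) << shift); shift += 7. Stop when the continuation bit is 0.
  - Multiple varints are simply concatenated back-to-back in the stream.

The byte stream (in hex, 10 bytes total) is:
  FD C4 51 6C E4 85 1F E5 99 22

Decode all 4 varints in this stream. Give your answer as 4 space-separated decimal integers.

  byte[0]=0xFD cont=1 payload=0x7D=125: acc |= 125<<0 -> acc=125 shift=7
  byte[1]=0xC4 cont=1 payload=0x44=68: acc |= 68<<7 -> acc=8829 shift=14
  byte[2]=0x51 cont=0 payload=0x51=81: acc |= 81<<14 -> acc=1335933 shift=21 [end]
Varint 1: bytes[0:3] = FD C4 51 -> value 1335933 (3 byte(s))
  byte[3]=0x6C cont=0 payload=0x6C=108: acc |= 108<<0 -> acc=108 shift=7 [end]
Varint 2: bytes[3:4] = 6C -> value 108 (1 byte(s))
  byte[4]=0xE4 cont=1 payload=0x64=100: acc |= 100<<0 -> acc=100 shift=7
  byte[5]=0x85 cont=1 payload=0x05=5: acc |= 5<<7 -> acc=740 shift=14
  byte[6]=0x1F cont=0 payload=0x1F=31: acc |= 31<<14 -> acc=508644 shift=21 [end]
Varint 3: bytes[4:7] = E4 85 1F -> value 508644 (3 byte(s))
  byte[7]=0xE5 cont=1 payload=0x65=101: acc |= 101<<0 -> acc=101 shift=7
  byte[8]=0x99 cont=1 payload=0x19=25: acc |= 25<<7 -> acc=3301 shift=14
  byte[9]=0x22 cont=0 payload=0x22=34: acc |= 34<<14 -> acc=560357 shift=21 [end]
Varint 4: bytes[7:10] = E5 99 22 -> value 560357 (3 byte(s))

Answer: 1335933 108 508644 560357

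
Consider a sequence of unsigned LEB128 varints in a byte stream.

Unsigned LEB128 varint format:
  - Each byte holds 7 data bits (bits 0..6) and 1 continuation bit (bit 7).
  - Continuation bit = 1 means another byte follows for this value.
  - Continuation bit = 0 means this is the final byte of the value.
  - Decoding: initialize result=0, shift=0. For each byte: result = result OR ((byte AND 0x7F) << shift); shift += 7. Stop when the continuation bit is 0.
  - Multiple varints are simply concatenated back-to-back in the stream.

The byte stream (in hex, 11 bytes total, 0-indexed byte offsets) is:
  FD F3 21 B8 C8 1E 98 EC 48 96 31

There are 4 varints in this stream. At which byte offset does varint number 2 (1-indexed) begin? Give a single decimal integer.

Answer: 3

Derivation:
  byte[0]=0xFD cont=1 payload=0x7D=125: acc |= 125<<0 -> acc=125 shift=7
  byte[1]=0xF3 cont=1 payload=0x73=115: acc |= 115<<7 -> acc=14845 shift=14
  byte[2]=0x21 cont=0 payload=0x21=33: acc |= 33<<14 -> acc=555517 shift=21 [end]
Varint 1: bytes[0:3] = FD F3 21 -> value 555517 (3 byte(s))
  byte[3]=0xB8 cont=1 payload=0x38=56: acc |= 56<<0 -> acc=56 shift=7
  byte[4]=0xC8 cont=1 payload=0x48=72: acc |= 72<<7 -> acc=9272 shift=14
  byte[5]=0x1E cont=0 payload=0x1E=30: acc |= 30<<14 -> acc=500792 shift=21 [end]
Varint 2: bytes[3:6] = B8 C8 1E -> value 500792 (3 byte(s))
  byte[6]=0x98 cont=1 payload=0x18=24: acc |= 24<<0 -> acc=24 shift=7
  byte[7]=0xEC cont=1 payload=0x6C=108: acc |= 108<<7 -> acc=13848 shift=14
  byte[8]=0x48 cont=0 payload=0x48=72: acc |= 72<<14 -> acc=1193496 shift=21 [end]
Varint 3: bytes[6:9] = 98 EC 48 -> value 1193496 (3 byte(s))
  byte[9]=0x96 cont=1 payload=0x16=22: acc |= 22<<0 -> acc=22 shift=7
  byte[10]=0x31 cont=0 payload=0x31=49: acc |= 49<<7 -> acc=6294 shift=14 [end]
Varint 4: bytes[9:11] = 96 31 -> value 6294 (2 byte(s))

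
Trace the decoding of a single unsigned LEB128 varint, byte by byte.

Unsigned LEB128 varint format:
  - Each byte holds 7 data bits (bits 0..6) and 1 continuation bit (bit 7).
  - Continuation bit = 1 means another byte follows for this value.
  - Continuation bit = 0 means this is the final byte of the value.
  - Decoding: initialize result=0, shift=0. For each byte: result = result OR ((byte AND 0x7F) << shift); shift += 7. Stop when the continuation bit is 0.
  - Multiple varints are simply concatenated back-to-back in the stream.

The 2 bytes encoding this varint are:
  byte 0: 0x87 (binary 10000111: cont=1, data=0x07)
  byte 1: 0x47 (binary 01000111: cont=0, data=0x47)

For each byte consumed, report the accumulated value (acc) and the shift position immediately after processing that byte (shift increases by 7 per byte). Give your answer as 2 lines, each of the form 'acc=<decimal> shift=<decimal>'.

Answer: acc=7 shift=7
acc=9095 shift=14

Derivation:
byte 0=0x87: payload=0x07=7, contrib = 7<<0 = 7; acc -> 7, shift -> 7
byte 1=0x47: payload=0x47=71, contrib = 71<<7 = 9088; acc -> 9095, shift -> 14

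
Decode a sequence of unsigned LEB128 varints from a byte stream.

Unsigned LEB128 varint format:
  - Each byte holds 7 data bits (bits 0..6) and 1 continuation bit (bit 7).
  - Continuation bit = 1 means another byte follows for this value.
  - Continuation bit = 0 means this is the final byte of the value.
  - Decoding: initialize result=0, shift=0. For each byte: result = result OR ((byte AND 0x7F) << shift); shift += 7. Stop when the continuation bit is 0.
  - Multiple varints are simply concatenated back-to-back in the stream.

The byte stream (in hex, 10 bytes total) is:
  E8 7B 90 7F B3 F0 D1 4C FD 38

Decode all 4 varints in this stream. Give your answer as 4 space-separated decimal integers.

Answer: 15848 16272 160725043 7293

Derivation:
  byte[0]=0xE8 cont=1 payload=0x68=104: acc |= 104<<0 -> acc=104 shift=7
  byte[1]=0x7B cont=0 payload=0x7B=123: acc |= 123<<7 -> acc=15848 shift=14 [end]
Varint 1: bytes[0:2] = E8 7B -> value 15848 (2 byte(s))
  byte[2]=0x90 cont=1 payload=0x10=16: acc |= 16<<0 -> acc=16 shift=7
  byte[3]=0x7F cont=0 payload=0x7F=127: acc |= 127<<7 -> acc=16272 shift=14 [end]
Varint 2: bytes[2:4] = 90 7F -> value 16272 (2 byte(s))
  byte[4]=0xB3 cont=1 payload=0x33=51: acc |= 51<<0 -> acc=51 shift=7
  byte[5]=0xF0 cont=1 payload=0x70=112: acc |= 112<<7 -> acc=14387 shift=14
  byte[6]=0xD1 cont=1 payload=0x51=81: acc |= 81<<14 -> acc=1341491 shift=21
  byte[7]=0x4C cont=0 payload=0x4C=76: acc |= 76<<21 -> acc=160725043 shift=28 [end]
Varint 3: bytes[4:8] = B3 F0 D1 4C -> value 160725043 (4 byte(s))
  byte[8]=0xFD cont=1 payload=0x7D=125: acc |= 125<<0 -> acc=125 shift=7
  byte[9]=0x38 cont=0 payload=0x38=56: acc |= 56<<7 -> acc=7293 shift=14 [end]
Varint 4: bytes[8:10] = FD 38 -> value 7293 (2 byte(s))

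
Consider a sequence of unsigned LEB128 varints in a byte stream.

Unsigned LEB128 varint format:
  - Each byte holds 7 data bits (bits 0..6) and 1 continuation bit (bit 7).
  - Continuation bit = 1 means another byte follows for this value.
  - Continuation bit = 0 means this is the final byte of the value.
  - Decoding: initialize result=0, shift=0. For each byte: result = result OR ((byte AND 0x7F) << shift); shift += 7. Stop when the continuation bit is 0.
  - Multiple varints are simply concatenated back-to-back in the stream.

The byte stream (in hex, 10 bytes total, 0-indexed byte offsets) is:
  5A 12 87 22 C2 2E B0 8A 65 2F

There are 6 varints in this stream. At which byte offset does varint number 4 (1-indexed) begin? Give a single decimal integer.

Answer: 4

Derivation:
  byte[0]=0x5A cont=0 payload=0x5A=90: acc |= 90<<0 -> acc=90 shift=7 [end]
Varint 1: bytes[0:1] = 5A -> value 90 (1 byte(s))
  byte[1]=0x12 cont=0 payload=0x12=18: acc |= 18<<0 -> acc=18 shift=7 [end]
Varint 2: bytes[1:2] = 12 -> value 18 (1 byte(s))
  byte[2]=0x87 cont=1 payload=0x07=7: acc |= 7<<0 -> acc=7 shift=7
  byte[3]=0x22 cont=0 payload=0x22=34: acc |= 34<<7 -> acc=4359 shift=14 [end]
Varint 3: bytes[2:4] = 87 22 -> value 4359 (2 byte(s))
  byte[4]=0xC2 cont=1 payload=0x42=66: acc |= 66<<0 -> acc=66 shift=7
  byte[5]=0x2E cont=0 payload=0x2E=46: acc |= 46<<7 -> acc=5954 shift=14 [end]
Varint 4: bytes[4:6] = C2 2E -> value 5954 (2 byte(s))
  byte[6]=0xB0 cont=1 payload=0x30=48: acc |= 48<<0 -> acc=48 shift=7
  byte[7]=0x8A cont=1 payload=0x0A=10: acc |= 10<<7 -> acc=1328 shift=14
  byte[8]=0x65 cont=0 payload=0x65=101: acc |= 101<<14 -> acc=1656112 shift=21 [end]
Varint 5: bytes[6:9] = B0 8A 65 -> value 1656112 (3 byte(s))
  byte[9]=0x2F cont=0 payload=0x2F=47: acc |= 47<<0 -> acc=47 shift=7 [end]
Varint 6: bytes[9:10] = 2F -> value 47 (1 byte(s))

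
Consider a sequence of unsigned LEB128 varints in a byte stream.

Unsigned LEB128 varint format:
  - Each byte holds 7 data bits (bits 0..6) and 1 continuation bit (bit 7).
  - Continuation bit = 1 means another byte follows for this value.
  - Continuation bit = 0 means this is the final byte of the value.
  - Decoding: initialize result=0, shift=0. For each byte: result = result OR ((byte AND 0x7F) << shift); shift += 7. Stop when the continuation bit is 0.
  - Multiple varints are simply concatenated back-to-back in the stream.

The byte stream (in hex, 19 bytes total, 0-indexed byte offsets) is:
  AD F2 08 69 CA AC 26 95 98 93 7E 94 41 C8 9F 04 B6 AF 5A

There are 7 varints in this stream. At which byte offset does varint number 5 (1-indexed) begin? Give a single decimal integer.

  byte[0]=0xAD cont=1 payload=0x2D=45: acc |= 45<<0 -> acc=45 shift=7
  byte[1]=0xF2 cont=1 payload=0x72=114: acc |= 114<<7 -> acc=14637 shift=14
  byte[2]=0x08 cont=0 payload=0x08=8: acc |= 8<<14 -> acc=145709 shift=21 [end]
Varint 1: bytes[0:3] = AD F2 08 -> value 145709 (3 byte(s))
  byte[3]=0x69 cont=0 payload=0x69=105: acc |= 105<<0 -> acc=105 shift=7 [end]
Varint 2: bytes[3:4] = 69 -> value 105 (1 byte(s))
  byte[4]=0xCA cont=1 payload=0x4A=74: acc |= 74<<0 -> acc=74 shift=7
  byte[5]=0xAC cont=1 payload=0x2C=44: acc |= 44<<7 -> acc=5706 shift=14
  byte[6]=0x26 cont=0 payload=0x26=38: acc |= 38<<14 -> acc=628298 shift=21 [end]
Varint 3: bytes[4:7] = CA AC 26 -> value 628298 (3 byte(s))
  byte[7]=0x95 cont=1 payload=0x15=21: acc |= 21<<0 -> acc=21 shift=7
  byte[8]=0x98 cont=1 payload=0x18=24: acc |= 24<<7 -> acc=3093 shift=14
  byte[9]=0x93 cont=1 payload=0x13=19: acc |= 19<<14 -> acc=314389 shift=21
  byte[10]=0x7E cont=0 payload=0x7E=126: acc |= 126<<21 -> acc=264555541 shift=28 [end]
Varint 4: bytes[7:11] = 95 98 93 7E -> value 264555541 (4 byte(s))
  byte[11]=0x94 cont=1 payload=0x14=20: acc |= 20<<0 -> acc=20 shift=7
  byte[12]=0x41 cont=0 payload=0x41=65: acc |= 65<<7 -> acc=8340 shift=14 [end]
Varint 5: bytes[11:13] = 94 41 -> value 8340 (2 byte(s))
  byte[13]=0xC8 cont=1 payload=0x48=72: acc |= 72<<0 -> acc=72 shift=7
  byte[14]=0x9F cont=1 payload=0x1F=31: acc |= 31<<7 -> acc=4040 shift=14
  byte[15]=0x04 cont=0 payload=0x04=4: acc |= 4<<14 -> acc=69576 shift=21 [end]
Varint 6: bytes[13:16] = C8 9F 04 -> value 69576 (3 byte(s))
  byte[16]=0xB6 cont=1 payload=0x36=54: acc |= 54<<0 -> acc=54 shift=7
  byte[17]=0xAF cont=1 payload=0x2F=47: acc |= 47<<7 -> acc=6070 shift=14
  byte[18]=0x5A cont=0 payload=0x5A=90: acc |= 90<<14 -> acc=1480630 shift=21 [end]
Varint 7: bytes[16:19] = B6 AF 5A -> value 1480630 (3 byte(s))

Answer: 11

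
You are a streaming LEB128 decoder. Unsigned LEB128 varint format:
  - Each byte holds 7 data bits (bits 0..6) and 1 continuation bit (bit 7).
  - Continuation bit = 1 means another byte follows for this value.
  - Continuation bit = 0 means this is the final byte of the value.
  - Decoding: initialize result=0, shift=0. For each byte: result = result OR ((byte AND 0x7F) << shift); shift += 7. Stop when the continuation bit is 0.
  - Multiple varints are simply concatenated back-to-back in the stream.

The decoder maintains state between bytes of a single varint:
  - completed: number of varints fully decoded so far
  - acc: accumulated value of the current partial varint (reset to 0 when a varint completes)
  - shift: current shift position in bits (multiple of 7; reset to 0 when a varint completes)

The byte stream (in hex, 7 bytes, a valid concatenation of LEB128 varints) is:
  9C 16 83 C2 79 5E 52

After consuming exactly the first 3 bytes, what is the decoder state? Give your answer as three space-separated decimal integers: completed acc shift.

byte[0]=0x9C cont=1 payload=0x1C: acc |= 28<<0 -> completed=0 acc=28 shift=7
byte[1]=0x16 cont=0 payload=0x16: varint #1 complete (value=2844); reset -> completed=1 acc=0 shift=0
byte[2]=0x83 cont=1 payload=0x03: acc |= 3<<0 -> completed=1 acc=3 shift=7

Answer: 1 3 7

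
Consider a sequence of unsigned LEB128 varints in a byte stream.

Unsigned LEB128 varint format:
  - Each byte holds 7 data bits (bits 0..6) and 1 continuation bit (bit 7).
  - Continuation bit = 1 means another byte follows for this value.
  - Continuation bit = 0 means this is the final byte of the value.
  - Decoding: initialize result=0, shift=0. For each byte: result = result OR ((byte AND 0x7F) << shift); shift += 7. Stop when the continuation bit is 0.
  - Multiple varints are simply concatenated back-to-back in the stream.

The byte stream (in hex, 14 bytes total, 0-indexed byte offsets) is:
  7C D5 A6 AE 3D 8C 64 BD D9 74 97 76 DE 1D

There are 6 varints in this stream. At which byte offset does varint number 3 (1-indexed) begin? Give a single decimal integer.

Answer: 5

Derivation:
  byte[0]=0x7C cont=0 payload=0x7C=124: acc |= 124<<0 -> acc=124 shift=7 [end]
Varint 1: bytes[0:1] = 7C -> value 124 (1 byte(s))
  byte[1]=0xD5 cont=1 payload=0x55=85: acc |= 85<<0 -> acc=85 shift=7
  byte[2]=0xA6 cont=1 payload=0x26=38: acc |= 38<<7 -> acc=4949 shift=14
  byte[3]=0xAE cont=1 payload=0x2E=46: acc |= 46<<14 -> acc=758613 shift=21
  byte[4]=0x3D cont=0 payload=0x3D=61: acc |= 61<<21 -> acc=128684885 shift=28 [end]
Varint 2: bytes[1:5] = D5 A6 AE 3D -> value 128684885 (4 byte(s))
  byte[5]=0x8C cont=1 payload=0x0C=12: acc |= 12<<0 -> acc=12 shift=7
  byte[6]=0x64 cont=0 payload=0x64=100: acc |= 100<<7 -> acc=12812 shift=14 [end]
Varint 3: bytes[5:7] = 8C 64 -> value 12812 (2 byte(s))
  byte[7]=0xBD cont=1 payload=0x3D=61: acc |= 61<<0 -> acc=61 shift=7
  byte[8]=0xD9 cont=1 payload=0x59=89: acc |= 89<<7 -> acc=11453 shift=14
  byte[9]=0x74 cont=0 payload=0x74=116: acc |= 116<<14 -> acc=1911997 shift=21 [end]
Varint 4: bytes[7:10] = BD D9 74 -> value 1911997 (3 byte(s))
  byte[10]=0x97 cont=1 payload=0x17=23: acc |= 23<<0 -> acc=23 shift=7
  byte[11]=0x76 cont=0 payload=0x76=118: acc |= 118<<7 -> acc=15127 shift=14 [end]
Varint 5: bytes[10:12] = 97 76 -> value 15127 (2 byte(s))
  byte[12]=0xDE cont=1 payload=0x5E=94: acc |= 94<<0 -> acc=94 shift=7
  byte[13]=0x1D cont=0 payload=0x1D=29: acc |= 29<<7 -> acc=3806 shift=14 [end]
Varint 6: bytes[12:14] = DE 1D -> value 3806 (2 byte(s))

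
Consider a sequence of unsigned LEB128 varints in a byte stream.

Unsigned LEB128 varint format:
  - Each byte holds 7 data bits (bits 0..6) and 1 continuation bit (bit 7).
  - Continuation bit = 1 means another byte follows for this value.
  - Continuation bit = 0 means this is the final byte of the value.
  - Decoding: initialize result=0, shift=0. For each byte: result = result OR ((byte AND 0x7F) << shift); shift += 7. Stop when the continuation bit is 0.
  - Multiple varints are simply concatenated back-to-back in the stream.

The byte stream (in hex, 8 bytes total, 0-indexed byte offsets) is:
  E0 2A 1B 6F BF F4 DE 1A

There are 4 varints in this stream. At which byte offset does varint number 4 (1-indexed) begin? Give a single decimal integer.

Answer: 4

Derivation:
  byte[0]=0xE0 cont=1 payload=0x60=96: acc |= 96<<0 -> acc=96 shift=7
  byte[1]=0x2A cont=0 payload=0x2A=42: acc |= 42<<7 -> acc=5472 shift=14 [end]
Varint 1: bytes[0:2] = E0 2A -> value 5472 (2 byte(s))
  byte[2]=0x1B cont=0 payload=0x1B=27: acc |= 27<<0 -> acc=27 shift=7 [end]
Varint 2: bytes[2:3] = 1B -> value 27 (1 byte(s))
  byte[3]=0x6F cont=0 payload=0x6F=111: acc |= 111<<0 -> acc=111 shift=7 [end]
Varint 3: bytes[3:4] = 6F -> value 111 (1 byte(s))
  byte[4]=0xBF cont=1 payload=0x3F=63: acc |= 63<<0 -> acc=63 shift=7
  byte[5]=0xF4 cont=1 payload=0x74=116: acc |= 116<<7 -> acc=14911 shift=14
  byte[6]=0xDE cont=1 payload=0x5E=94: acc |= 94<<14 -> acc=1555007 shift=21
  byte[7]=0x1A cont=0 payload=0x1A=26: acc |= 26<<21 -> acc=56080959 shift=28 [end]
Varint 4: bytes[4:8] = BF F4 DE 1A -> value 56080959 (4 byte(s))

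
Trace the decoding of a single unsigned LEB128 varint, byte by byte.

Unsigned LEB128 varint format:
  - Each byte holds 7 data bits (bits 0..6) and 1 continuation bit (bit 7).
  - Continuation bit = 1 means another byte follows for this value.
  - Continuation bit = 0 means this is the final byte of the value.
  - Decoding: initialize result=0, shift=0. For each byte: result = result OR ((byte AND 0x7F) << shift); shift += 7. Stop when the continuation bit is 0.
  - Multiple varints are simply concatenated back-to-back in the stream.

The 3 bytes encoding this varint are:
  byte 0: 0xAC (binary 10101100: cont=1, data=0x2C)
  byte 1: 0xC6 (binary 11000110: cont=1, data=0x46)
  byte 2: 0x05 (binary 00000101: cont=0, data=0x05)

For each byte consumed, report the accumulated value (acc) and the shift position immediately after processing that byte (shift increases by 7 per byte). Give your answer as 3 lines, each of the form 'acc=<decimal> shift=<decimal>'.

Answer: acc=44 shift=7
acc=9004 shift=14
acc=90924 shift=21

Derivation:
byte 0=0xAC: payload=0x2C=44, contrib = 44<<0 = 44; acc -> 44, shift -> 7
byte 1=0xC6: payload=0x46=70, contrib = 70<<7 = 8960; acc -> 9004, shift -> 14
byte 2=0x05: payload=0x05=5, contrib = 5<<14 = 81920; acc -> 90924, shift -> 21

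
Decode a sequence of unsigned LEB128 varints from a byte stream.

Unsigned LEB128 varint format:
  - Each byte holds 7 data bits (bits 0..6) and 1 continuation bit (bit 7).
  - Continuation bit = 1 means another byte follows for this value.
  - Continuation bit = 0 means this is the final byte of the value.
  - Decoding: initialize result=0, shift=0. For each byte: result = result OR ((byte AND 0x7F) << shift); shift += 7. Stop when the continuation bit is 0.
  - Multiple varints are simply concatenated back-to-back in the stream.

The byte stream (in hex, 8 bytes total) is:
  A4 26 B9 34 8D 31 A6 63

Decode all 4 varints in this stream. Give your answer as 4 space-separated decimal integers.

Answer: 4900 6713 6285 12710

Derivation:
  byte[0]=0xA4 cont=1 payload=0x24=36: acc |= 36<<0 -> acc=36 shift=7
  byte[1]=0x26 cont=0 payload=0x26=38: acc |= 38<<7 -> acc=4900 shift=14 [end]
Varint 1: bytes[0:2] = A4 26 -> value 4900 (2 byte(s))
  byte[2]=0xB9 cont=1 payload=0x39=57: acc |= 57<<0 -> acc=57 shift=7
  byte[3]=0x34 cont=0 payload=0x34=52: acc |= 52<<7 -> acc=6713 shift=14 [end]
Varint 2: bytes[2:4] = B9 34 -> value 6713 (2 byte(s))
  byte[4]=0x8D cont=1 payload=0x0D=13: acc |= 13<<0 -> acc=13 shift=7
  byte[5]=0x31 cont=0 payload=0x31=49: acc |= 49<<7 -> acc=6285 shift=14 [end]
Varint 3: bytes[4:6] = 8D 31 -> value 6285 (2 byte(s))
  byte[6]=0xA6 cont=1 payload=0x26=38: acc |= 38<<0 -> acc=38 shift=7
  byte[7]=0x63 cont=0 payload=0x63=99: acc |= 99<<7 -> acc=12710 shift=14 [end]
Varint 4: bytes[6:8] = A6 63 -> value 12710 (2 byte(s))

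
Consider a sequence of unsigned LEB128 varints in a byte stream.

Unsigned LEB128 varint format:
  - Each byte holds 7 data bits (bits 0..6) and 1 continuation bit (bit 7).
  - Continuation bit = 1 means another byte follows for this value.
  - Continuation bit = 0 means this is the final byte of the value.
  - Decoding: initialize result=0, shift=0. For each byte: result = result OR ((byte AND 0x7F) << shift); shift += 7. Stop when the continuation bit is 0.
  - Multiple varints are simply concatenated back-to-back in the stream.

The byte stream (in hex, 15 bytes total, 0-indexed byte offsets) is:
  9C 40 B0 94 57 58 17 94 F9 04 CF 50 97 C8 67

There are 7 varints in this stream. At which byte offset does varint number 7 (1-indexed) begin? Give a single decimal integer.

Answer: 12

Derivation:
  byte[0]=0x9C cont=1 payload=0x1C=28: acc |= 28<<0 -> acc=28 shift=7
  byte[1]=0x40 cont=0 payload=0x40=64: acc |= 64<<7 -> acc=8220 shift=14 [end]
Varint 1: bytes[0:2] = 9C 40 -> value 8220 (2 byte(s))
  byte[2]=0xB0 cont=1 payload=0x30=48: acc |= 48<<0 -> acc=48 shift=7
  byte[3]=0x94 cont=1 payload=0x14=20: acc |= 20<<7 -> acc=2608 shift=14
  byte[4]=0x57 cont=0 payload=0x57=87: acc |= 87<<14 -> acc=1428016 shift=21 [end]
Varint 2: bytes[2:5] = B0 94 57 -> value 1428016 (3 byte(s))
  byte[5]=0x58 cont=0 payload=0x58=88: acc |= 88<<0 -> acc=88 shift=7 [end]
Varint 3: bytes[5:6] = 58 -> value 88 (1 byte(s))
  byte[6]=0x17 cont=0 payload=0x17=23: acc |= 23<<0 -> acc=23 shift=7 [end]
Varint 4: bytes[6:7] = 17 -> value 23 (1 byte(s))
  byte[7]=0x94 cont=1 payload=0x14=20: acc |= 20<<0 -> acc=20 shift=7
  byte[8]=0xF9 cont=1 payload=0x79=121: acc |= 121<<7 -> acc=15508 shift=14
  byte[9]=0x04 cont=0 payload=0x04=4: acc |= 4<<14 -> acc=81044 shift=21 [end]
Varint 5: bytes[7:10] = 94 F9 04 -> value 81044 (3 byte(s))
  byte[10]=0xCF cont=1 payload=0x4F=79: acc |= 79<<0 -> acc=79 shift=7
  byte[11]=0x50 cont=0 payload=0x50=80: acc |= 80<<7 -> acc=10319 shift=14 [end]
Varint 6: bytes[10:12] = CF 50 -> value 10319 (2 byte(s))
  byte[12]=0x97 cont=1 payload=0x17=23: acc |= 23<<0 -> acc=23 shift=7
  byte[13]=0xC8 cont=1 payload=0x48=72: acc |= 72<<7 -> acc=9239 shift=14
  byte[14]=0x67 cont=0 payload=0x67=103: acc |= 103<<14 -> acc=1696791 shift=21 [end]
Varint 7: bytes[12:15] = 97 C8 67 -> value 1696791 (3 byte(s))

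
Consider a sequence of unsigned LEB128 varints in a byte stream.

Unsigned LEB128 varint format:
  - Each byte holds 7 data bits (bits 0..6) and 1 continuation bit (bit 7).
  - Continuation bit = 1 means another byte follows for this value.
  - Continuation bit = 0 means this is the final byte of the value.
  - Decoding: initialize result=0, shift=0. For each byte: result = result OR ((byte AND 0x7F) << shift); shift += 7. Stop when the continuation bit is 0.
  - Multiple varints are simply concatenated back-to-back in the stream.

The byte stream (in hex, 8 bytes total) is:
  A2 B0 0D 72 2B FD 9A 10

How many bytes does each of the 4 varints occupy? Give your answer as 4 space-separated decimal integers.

Answer: 3 1 1 3

Derivation:
  byte[0]=0xA2 cont=1 payload=0x22=34: acc |= 34<<0 -> acc=34 shift=7
  byte[1]=0xB0 cont=1 payload=0x30=48: acc |= 48<<7 -> acc=6178 shift=14
  byte[2]=0x0D cont=0 payload=0x0D=13: acc |= 13<<14 -> acc=219170 shift=21 [end]
Varint 1: bytes[0:3] = A2 B0 0D -> value 219170 (3 byte(s))
  byte[3]=0x72 cont=0 payload=0x72=114: acc |= 114<<0 -> acc=114 shift=7 [end]
Varint 2: bytes[3:4] = 72 -> value 114 (1 byte(s))
  byte[4]=0x2B cont=0 payload=0x2B=43: acc |= 43<<0 -> acc=43 shift=7 [end]
Varint 3: bytes[4:5] = 2B -> value 43 (1 byte(s))
  byte[5]=0xFD cont=1 payload=0x7D=125: acc |= 125<<0 -> acc=125 shift=7
  byte[6]=0x9A cont=1 payload=0x1A=26: acc |= 26<<7 -> acc=3453 shift=14
  byte[7]=0x10 cont=0 payload=0x10=16: acc |= 16<<14 -> acc=265597 shift=21 [end]
Varint 4: bytes[5:8] = FD 9A 10 -> value 265597 (3 byte(s))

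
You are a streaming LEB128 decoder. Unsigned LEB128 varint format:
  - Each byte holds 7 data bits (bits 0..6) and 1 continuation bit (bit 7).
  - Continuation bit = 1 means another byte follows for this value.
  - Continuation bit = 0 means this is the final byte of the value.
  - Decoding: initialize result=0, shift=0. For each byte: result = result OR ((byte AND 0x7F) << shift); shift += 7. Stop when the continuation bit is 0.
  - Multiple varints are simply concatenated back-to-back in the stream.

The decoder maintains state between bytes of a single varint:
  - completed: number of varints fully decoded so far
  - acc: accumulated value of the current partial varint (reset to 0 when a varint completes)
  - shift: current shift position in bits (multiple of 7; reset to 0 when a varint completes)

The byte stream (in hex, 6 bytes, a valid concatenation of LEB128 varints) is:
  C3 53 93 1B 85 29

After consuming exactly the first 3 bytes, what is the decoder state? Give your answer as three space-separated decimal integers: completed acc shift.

byte[0]=0xC3 cont=1 payload=0x43: acc |= 67<<0 -> completed=0 acc=67 shift=7
byte[1]=0x53 cont=0 payload=0x53: varint #1 complete (value=10691); reset -> completed=1 acc=0 shift=0
byte[2]=0x93 cont=1 payload=0x13: acc |= 19<<0 -> completed=1 acc=19 shift=7

Answer: 1 19 7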